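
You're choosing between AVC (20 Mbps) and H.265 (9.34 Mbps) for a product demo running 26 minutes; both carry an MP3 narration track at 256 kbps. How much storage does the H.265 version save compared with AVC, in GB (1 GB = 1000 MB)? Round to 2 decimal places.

2.08 GB

26 min = 1560 s
Audio: 256 kbps = 0.256 Mbps.
AVC: 20.256 Mbps × 1560 s = 31599.4 Mb = 3.950 GB.
H.265: 9.596 Mbps × 1560 s = 14969.8 Mb = 1.871 GB.
Saving: 3.950 − 1.871 = 2.079 GB.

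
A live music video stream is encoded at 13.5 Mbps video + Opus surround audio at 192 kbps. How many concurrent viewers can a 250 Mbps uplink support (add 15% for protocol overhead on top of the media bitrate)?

Audio: 192 kbps = 0.192 Mbps.
Per-viewer media rate: 13.692 Mbps.
On the wire with 15% overhead: 15.746 Mbps.
250 Mbps = 250.0 Mbps; 250.0 / 15.746 = 15.88 → 15 viewers.

15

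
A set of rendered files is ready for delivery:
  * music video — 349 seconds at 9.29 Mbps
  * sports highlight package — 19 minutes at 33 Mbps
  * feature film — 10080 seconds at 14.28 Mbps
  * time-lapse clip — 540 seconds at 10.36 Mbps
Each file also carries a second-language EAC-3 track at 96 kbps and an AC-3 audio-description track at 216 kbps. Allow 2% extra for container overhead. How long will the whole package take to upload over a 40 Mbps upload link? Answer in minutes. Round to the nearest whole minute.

83 minutes

Audio total: 96 + 216 = 312 kbps = 0.312 Mbps.
music video: 9.602 Mbps × 349 s × 1.02 = 3418.1 Mb
sports highlight package: 33.312 Mbps × 1140 s × 1.02 = 38735.2 Mb
feature film: 14.592 Mbps × 10080 s × 1.02 = 150029.1 Mb
time-lapse clip: 10.672 Mbps × 540 s × 1.02 = 5878.1 Mb
Total: 198060.6 Mb = 24757.6 MB.
At 40 Mbps: 198060.6 / 40 = 4952 s ≈ 82.5 minutes.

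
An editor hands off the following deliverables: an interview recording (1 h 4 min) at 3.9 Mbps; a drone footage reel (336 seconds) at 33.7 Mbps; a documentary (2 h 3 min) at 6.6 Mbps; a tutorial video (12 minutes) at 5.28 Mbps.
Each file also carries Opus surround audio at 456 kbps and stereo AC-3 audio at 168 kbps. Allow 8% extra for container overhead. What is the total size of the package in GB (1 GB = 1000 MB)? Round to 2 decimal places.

11.67 GB

Audio total: 456 + 168 = 624 kbps = 0.624 Mbps.
interview recording: 4.524 Mbps × 3840 s × 1.08 = 18761.9 Mb
drone footage reel: 34.324 Mbps × 336 s × 1.08 = 12455.5 Mb
documentary: 7.224 Mbps × 7380 s × 1.08 = 57578.2 Mb
tutorial video: 5.904 Mbps × 720 s × 1.08 = 4591.0 Mb
Total: 93386.5 Mb = 11673.3 MB.
= 11.67 GB.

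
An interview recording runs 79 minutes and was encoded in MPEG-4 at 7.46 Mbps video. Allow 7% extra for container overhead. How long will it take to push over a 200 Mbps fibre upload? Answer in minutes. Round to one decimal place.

79 min = 4740 s
File: 7.460 Mbps × 4740 s = 35360.4 Mb.
With 7% container overhead: ×1.07. → 37835.6 Mb.
At 200 Mbps: 37835.6 / 200 = 189.2 s ≈ 3.15 minutes.

3.2 minutes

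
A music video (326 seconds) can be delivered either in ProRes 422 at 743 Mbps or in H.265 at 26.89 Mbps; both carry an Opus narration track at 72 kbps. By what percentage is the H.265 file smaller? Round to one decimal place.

96.4%

Audio: 72 kbps = 0.072 Mbps.
ProRes 422: 743.072 Mbps × 326 s = 242241.5 Mb = 28.201 GiB.
H.265: 26.962 Mbps × 326 s = 8789.6 Mb = 1.023 GiB.
Reduction: (1 − 1.023/28.201) × 100 = 96.37%.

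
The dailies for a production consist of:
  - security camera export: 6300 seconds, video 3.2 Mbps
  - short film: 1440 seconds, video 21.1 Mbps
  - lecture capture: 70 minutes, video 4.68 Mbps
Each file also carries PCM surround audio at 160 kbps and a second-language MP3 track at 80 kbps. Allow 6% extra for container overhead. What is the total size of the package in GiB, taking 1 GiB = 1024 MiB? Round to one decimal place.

9.0 GiB

Audio total: 160 + 80 = 240 kbps = 0.240 Mbps.
security camera export: 3.440 Mbps × 6300 s × 1.06 = 22972.3 Mb
short film: 21.340 Mbps × 1440 s × 1.06 = 32573.4 Mb
lecture capture: 4.920 Mbps × 4200 s × 1.06 = 21903.8 Mb
Total: 77449.5 Mb = 9681.2 MB.
= 9.016 GiB.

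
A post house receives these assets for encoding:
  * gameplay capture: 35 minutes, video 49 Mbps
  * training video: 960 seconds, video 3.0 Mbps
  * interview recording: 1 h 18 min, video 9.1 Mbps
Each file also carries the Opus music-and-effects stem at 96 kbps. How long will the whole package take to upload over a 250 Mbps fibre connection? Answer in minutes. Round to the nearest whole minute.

10 minutes

Audio: 96 kbps = 0.096 Mbps.
gameplay capture: 49.096 Mbps × 2100 s = 103101.6 Mb
training video: 3.096 Mbps × 960 s = 2972.2 Mb
interview recording: 9.196 Mbps × 4680 s = 43037.3 Mb
Total: 149111.0 Mb = 18638.9 MB.
At 250 Mbps: 149111.0 / 250 = 596 s ≈ 9.94 minutes.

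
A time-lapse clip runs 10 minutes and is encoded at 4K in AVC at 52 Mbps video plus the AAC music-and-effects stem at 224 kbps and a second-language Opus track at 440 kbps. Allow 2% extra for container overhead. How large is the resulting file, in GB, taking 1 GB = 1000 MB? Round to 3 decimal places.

10 min = 600 s
Audio total: 224 + 440 = 664 kbps = 0.664 Mbps.
Total bitrate: 52 + 0.664 = 52.664 Mbps.
Stream data: 52.664 Mbps × 600 s = 31598.4 Mb.
With 2% container overhead: ×1.02.
32,230 Mb ÷ 8 = 4,029 MB → 4.029 GB.

4.029 GB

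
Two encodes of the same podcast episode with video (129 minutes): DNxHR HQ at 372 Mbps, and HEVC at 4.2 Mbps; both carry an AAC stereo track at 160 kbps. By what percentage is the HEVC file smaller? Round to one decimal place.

129 min = 7740 s
Audio: 160 kbps = 0.160 Mbps.
DNxHR HQ: 372.160 Mbps × 7740 s = 2880518.4 Mb = 335.336 GiB.
HEVC: 4.360 Mbps × 7740 s = 33746.4 Mb = 3.929 GiB.
Reduction: (1 − 3.929/335.336) × 100 = 98.83%.

98.8%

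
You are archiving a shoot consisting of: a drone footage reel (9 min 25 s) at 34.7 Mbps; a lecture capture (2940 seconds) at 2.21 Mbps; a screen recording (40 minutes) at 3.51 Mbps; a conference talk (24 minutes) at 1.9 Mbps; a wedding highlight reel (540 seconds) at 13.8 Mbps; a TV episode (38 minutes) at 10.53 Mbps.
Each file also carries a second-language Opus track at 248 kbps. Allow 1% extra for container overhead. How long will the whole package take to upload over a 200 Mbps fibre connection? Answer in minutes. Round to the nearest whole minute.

Audio: 248 kbps = 0.248 Mbps.
drone footage reel: 34.948 Mbps × 565 s × 1.01 = 19943.1 Mb
lecture capture: 2.458 Mbps × 2940 s × 1.01 = 7298.8 Mb
screen recording: 3.758 Mbps × 2400 s × 1.01 = 9109.4 Mb
conference talk: 2.148 Mbps × 1440 s × 1.01 = 3124.1 Mb
wedding highlight reel: 14.048 Mbps × 540 s × 1.01 = 7661.8 Mb
TV episode: 10.778 Mbps × 2280 s × 1.01 = 24819.6 Mb
Total: 71956.7 Mb = 8994.6 MB.
At 200 Mbps: 71956.7 / 200 = 360 s ≈ 6 minutes.

6 minutes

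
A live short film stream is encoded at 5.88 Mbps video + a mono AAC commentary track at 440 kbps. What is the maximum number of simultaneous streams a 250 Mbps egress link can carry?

39

Audio: 440 kbps = 0.440 Mbps.
Per-viewer media rate: 6.320 Mbps.
250 Mbps = 250.0 Mbps; 250.0 / 6.320 = 39.56 → 39 viewers.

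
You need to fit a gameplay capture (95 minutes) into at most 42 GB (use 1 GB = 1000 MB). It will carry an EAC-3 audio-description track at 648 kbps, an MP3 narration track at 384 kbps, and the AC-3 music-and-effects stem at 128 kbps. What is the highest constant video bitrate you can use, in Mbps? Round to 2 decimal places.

Budget: 42 GB = 336000.0 Mb.
95 min = 5700 s
Total bitrate budget: 336000.0 Mb / 5700 s = 58.947 Mbps.
Audio total: 648 + 384 + 128 = 1160 kbps = 1.160 Mbps.
Video: 58.947 − 1.160 = 57.787 Mbps.

57.79 Mbps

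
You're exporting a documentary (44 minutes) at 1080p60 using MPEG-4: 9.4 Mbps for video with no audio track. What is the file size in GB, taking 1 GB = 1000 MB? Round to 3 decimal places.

44 min = 2640 s
Total bitrate: 9.4 Mbps.
Stream data: 9.400 Mbps × 2640 s = 24816.0 Mb.
24,816 Mb ÷ 8 = 3,102 MB → 3.102 GB.

3.102 GB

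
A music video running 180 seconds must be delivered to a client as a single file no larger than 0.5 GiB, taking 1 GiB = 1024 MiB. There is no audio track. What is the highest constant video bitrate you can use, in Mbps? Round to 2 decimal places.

Budget: 0.5 GiB = 4295.0 Mb.
Total bitrate budget: 4295.0 Mb / 180 s = 23.861 Mbps.

23.86 Mbps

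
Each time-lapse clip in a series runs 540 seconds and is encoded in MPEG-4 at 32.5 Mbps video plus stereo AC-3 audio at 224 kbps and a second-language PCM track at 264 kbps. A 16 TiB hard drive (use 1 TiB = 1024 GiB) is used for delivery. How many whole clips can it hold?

Audio total: 224 + 264 = 488 kbps = 0.488 Mbps.
Total bitrate: 32.988 Mbps.
Per item: 32.988 Mbps × 540 s = 17,814 Mb = 2,227 MB.
Capacity: 16 TiB = 140,737,488 Mb; 7900.60 items → 7900 complete.

7900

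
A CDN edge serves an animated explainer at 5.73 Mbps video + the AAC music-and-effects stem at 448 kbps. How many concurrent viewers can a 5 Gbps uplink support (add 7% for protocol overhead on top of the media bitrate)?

756

Audio: 448 kbps = 0.448 Mbps.
Per-viewer media rate: 6.178 Mbps.
On the wire with 7% overhead: 6.610 Mbps.
5 Gbps = 5,000 Mbps; 5,000 / 6.610 = 756.38 → 756 viewers.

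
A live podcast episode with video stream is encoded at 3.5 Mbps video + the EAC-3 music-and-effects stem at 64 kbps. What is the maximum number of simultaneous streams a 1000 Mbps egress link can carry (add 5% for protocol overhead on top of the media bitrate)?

Audio: 64 kbps = 0.064 Mbps.
Per-viewer media rate: 3.564 Mbps.
On the wire with 5% overhead: 3.742 Mbps.
1000 Mbps = 1,000 Mbps; 1,000 / 3.742 = 267.22 → 267 viewers.

267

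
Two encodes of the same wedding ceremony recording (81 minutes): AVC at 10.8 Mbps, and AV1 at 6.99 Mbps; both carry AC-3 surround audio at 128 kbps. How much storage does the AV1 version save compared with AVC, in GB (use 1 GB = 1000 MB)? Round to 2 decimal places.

81 min = 4860 s
Audio: 128 kbps = 0.128 Mbps.
AVC: 10.928 Mbps × 4860 s = 53110.1 Mb = 6.639 GB.
AV1: 7.118 Mbps × 4860 s = 34593.5 Mb = 4.324 GB.
Saving: 6.639 − 4.324 = 2.315 GB.

2.31 GB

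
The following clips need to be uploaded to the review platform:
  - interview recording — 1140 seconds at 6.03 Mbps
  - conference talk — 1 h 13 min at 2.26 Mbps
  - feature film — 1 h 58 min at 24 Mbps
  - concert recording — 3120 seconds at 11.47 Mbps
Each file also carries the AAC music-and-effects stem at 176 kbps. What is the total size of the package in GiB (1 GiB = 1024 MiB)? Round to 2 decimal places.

Audio: 176 kbps = 0.176 Mbps.
interview recording: 6.206 Mbps × 1140 s = 7074.8 Mb
conference talk: 2.436 Mbps × 4380 s = 10669.7 Mb
feature film: 24.176 Mbps × 7080 s = 171166.1 Mb
concert recording: 11.646 Mbps × 3120 s = 36335.5 Mb
Total: 225246.1 Mb = 28155.8 MB.
= 26.22 GiB.

26.22 GiB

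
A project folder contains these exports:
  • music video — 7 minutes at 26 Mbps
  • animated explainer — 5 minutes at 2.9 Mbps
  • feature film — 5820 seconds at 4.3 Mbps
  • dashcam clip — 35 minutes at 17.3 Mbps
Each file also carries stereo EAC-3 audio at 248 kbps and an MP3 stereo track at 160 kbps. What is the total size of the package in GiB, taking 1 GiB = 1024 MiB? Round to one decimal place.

8.9 GiB

Audio total: 248 + 160 = 408 kbps = 0.408 Mbps.
music video: 26.408 Mbps × 420 s = 11091.4 Mb
animated explainer: 3.308 Mbps × 300 s = 992.4 Mb
feature film: 4.708 Mbps × 5820 s = 27400.6 Mb
dashcam clip: 17.708 Mbps × 2100 s = 37186.8 Mb
Total: 76671.1 Mb = 9583.9 MB.
= 8.926 GiB.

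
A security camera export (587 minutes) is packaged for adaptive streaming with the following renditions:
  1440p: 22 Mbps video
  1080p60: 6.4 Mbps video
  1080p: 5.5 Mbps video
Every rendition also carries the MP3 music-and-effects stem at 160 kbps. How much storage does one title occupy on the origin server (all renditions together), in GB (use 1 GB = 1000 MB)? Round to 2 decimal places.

587 min = 35220 s
Audio: 160 kbps = 0.160 Mbps.
Sum of rendition bitrates: (22+0.160) + (6.4+0.160) + (5.5+0.160) = 34.380 Mbps.
× 35220 s = 1,210,864 Mb = 151,358 MB = 151.4 GB.

151.36 GB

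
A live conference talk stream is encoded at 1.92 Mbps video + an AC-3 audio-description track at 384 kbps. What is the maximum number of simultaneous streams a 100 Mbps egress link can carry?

Audio: 384 kbps = 0.384 Mbps.
Per-viewer media rate: 2.304 Mbps.
100 Mbps = 100.0 Mbps; 100.0 / 2.304 = 43.40 → 43 viewers.

43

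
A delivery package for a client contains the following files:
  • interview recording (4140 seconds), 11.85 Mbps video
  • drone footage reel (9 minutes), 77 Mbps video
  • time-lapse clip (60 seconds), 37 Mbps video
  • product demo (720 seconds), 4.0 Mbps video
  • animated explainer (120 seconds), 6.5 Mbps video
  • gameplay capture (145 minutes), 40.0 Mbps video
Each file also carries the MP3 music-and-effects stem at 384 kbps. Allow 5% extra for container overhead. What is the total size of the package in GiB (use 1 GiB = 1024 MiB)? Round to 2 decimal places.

55.01 GiB

Audio: 384 kbps = 0.384 Mbps.
interview recording: 12.234 Mbps × 4140 s × 1.05 = 53181.2 Mb
drone footage reel: 77.384 Mbps × 540 s × 1.05 = 43876.7 Mb
time-lapse clip: 37.384 Mbps × 60 s × 1.05 = 2355.2 Mb
product demo: 4.384 Mbps × 720 s × 1.05 = 3314.3 Mb
animated explainer: 6.884 Mbps × 120 s × 1.05 = 867.4 Mb
gameplay capture: 40.384 Mbps × 8700 s × 1.05 = 368907.8 Mb
Total: 472502.6 Mb = 59062.8 MB.
= 55.01 GiB.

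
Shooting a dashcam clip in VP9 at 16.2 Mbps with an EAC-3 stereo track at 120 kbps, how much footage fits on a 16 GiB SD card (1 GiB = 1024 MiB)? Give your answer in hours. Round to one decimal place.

2.3 hours

Audio: 120 kbps = 0.120 Mbps.
Total bitrate: 16.2 + 0.120 = 16.320 Mbps.
Capacity: 16 GiB = 137,439 Mb.
Recording time: 137,439 / 16.320 = 8,422 s ≈ 2.34 hours.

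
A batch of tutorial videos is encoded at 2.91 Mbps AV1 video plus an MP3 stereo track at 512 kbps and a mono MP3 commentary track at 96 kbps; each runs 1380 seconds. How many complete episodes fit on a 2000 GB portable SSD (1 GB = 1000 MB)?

3295

Audio total: 512 + 96 = 608 kbps = 0.608 Mbps.
Total bitrate: 3.518 Mbps.
Per item: 3.518 Mbps × 1380 s = 4,855 Mb = 606.9 MB.
Capacity: 2000 GB = 16,000,000 Mb; 3295.68 items → 3295 complete.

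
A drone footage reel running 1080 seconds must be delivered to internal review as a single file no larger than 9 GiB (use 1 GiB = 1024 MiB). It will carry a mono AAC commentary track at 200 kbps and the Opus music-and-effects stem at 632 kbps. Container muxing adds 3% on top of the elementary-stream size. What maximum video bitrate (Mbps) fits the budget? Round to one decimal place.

Budget: 9 GiB = 77309.4 Mb.
Stream payload after overhead: 77309.4 / 1.03 = 75057.7 Mb.
Total bitrate budget: 75057.7 Mb / 1080 s = 69.498 Mbps.
Audio total: 200 + 632 = 832 kbps = 0.832 Mbps.
Video: 69.498 − 0.832 = 68.666 Mbps.

68.7 Mbps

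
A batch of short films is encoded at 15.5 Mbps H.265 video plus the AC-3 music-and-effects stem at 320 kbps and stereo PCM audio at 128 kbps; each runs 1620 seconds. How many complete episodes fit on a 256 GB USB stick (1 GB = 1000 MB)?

Audio total: 320 + 128 = 448 kbps = 0.448 Mbps.
Total bitrate: 15.948 Mbps.
Per item: 15.948 Mbps × 1620 s = 25,836 Mb = 3,229 MB.
Capacity: 256 GB = 2,048,000 Mb; 79.27 items → 79 complete.

79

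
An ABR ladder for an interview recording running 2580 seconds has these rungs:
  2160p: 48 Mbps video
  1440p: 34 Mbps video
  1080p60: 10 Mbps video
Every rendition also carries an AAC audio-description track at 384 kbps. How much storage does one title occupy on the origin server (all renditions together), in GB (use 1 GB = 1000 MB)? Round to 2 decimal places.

30.04 GB

Audio: 384 kbps = 0.384 Mbps.
Sum of rendition bitrates: (48+0.384) + (34+0.384) + (10+0.384) = 93.152 Mbps.
× 2580 s = 240,332 Mb = 30,042 MB = 30.04 GB.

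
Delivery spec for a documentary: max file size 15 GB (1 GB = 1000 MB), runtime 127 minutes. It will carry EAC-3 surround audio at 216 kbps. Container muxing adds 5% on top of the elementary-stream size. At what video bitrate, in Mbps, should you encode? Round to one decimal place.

14.8 Mbps

Budget: 15 GB = 120000.0 Mb.
Stream payload after overhead: 120000.0 / 1.05 = 114285.7 Mb.
127 min = 7620 s
Total bitrate budget: 114285.7 Mb / 7620 s = 14.998 Mbps.
Audio: 216 kbps = 0.216 Mbps.
Video: 14.998 − 0.216 = 14.782 Mbps.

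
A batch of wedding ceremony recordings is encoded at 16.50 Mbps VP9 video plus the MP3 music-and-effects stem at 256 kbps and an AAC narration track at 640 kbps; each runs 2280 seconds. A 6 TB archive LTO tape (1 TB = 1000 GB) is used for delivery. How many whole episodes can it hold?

Audio total: 256 + 640 = 896 kbps = 0.896 Mbps.
Total bitrate: 17.396 Mbps.
Per item: 17.396 Mbps × 2280 s = 39,663 Mb = 4,958 MB.
Capacity: 6 TB = 48,000,000 Mb; 1210.20 items → 1210 complete.

1210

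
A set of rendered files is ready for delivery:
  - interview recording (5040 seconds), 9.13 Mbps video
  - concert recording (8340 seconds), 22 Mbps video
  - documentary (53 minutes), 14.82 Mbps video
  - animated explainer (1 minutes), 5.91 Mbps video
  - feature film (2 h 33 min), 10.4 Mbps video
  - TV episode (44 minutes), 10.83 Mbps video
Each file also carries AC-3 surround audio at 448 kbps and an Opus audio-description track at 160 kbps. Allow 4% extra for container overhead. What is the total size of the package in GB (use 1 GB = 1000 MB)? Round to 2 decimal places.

54.38 GB

Audio total: 448 + 160 = 608 kbps = 0.608 Mbps.
interview recording: 9.738 Mbps × 5040 s × 1.04 = 51042.7 Mb
concert recording: 22.608 Mbps × 8340 s × 1.04 = 196092.7 Mb
documentary: 15.428 Mbps × 3180 s × 1.04 = 51023.5 Mb
animated explainer: 6.518 Mbps × 60 s × 1.04 = 406.7 Mb
feature film: 11.008 Mbps × 9180 s × 1.04 = 105095.6 Mb
TV episode: 11.438 Mbps × 2640 s × 1.04 = 31404.2 Mb
Total: 435065.4 Mb = 54383.2 MB.
= 54.38 GB.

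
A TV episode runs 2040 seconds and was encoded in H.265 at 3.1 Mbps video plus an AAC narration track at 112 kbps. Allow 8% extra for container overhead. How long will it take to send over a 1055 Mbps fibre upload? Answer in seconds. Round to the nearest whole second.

Audio: 112 kbps = 0.112 Mbps.
Total bitrate: 3.212 Mbps.
File: 3.212 Mbps × 2040 s = 6552.5 Mb.
With 8% container overhead: ×1.08. → 7076.7 Mb.
At 1055 Mbps: 7076.7 / 1055 = 6.7 s ≈ 6.71 seconds.

7 seconds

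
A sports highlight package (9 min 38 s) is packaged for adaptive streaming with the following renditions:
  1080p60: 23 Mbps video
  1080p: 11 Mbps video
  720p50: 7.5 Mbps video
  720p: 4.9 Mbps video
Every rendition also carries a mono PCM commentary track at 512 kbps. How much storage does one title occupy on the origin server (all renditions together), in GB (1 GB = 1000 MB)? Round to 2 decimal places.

3.50 GB

9 min 38 s = 578 s
Audio: 512 kbps = 0.512 Mbps.
Sum of rendition bitrates: (23+0.512) + (11+0.512) + (7.5+0.512) + (4.9+0.512) = 48.448 Mbps.
× 578 s = 28,003 Mb = 3,500 MB = 3.500 GB.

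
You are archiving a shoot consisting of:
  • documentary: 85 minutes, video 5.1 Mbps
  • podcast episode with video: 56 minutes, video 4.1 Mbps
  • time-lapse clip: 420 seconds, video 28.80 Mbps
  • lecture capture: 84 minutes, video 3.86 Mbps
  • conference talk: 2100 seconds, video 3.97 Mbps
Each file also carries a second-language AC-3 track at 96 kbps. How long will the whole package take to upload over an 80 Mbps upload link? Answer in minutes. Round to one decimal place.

16.9 minutes

Audio: 96 kbps = 0.096 Mbps.
documentary: 5.196 Mbps × 5100 s = 26499.6 Mb
podcast episode with video: 4.196 Mbps × 3360 s = 14098.6 Mb
time-lapse clip: 28.896 Mbps × 420 s = 12136.3 Mb
lecture capture: 3.956 Mbps × 5040 s = 19938.2 Mb
conference talk: 4.066 Mbps × 2100 s = 8538.6 Mb
Total: 81211.3 Mb = 10151.4 MB.
At 80 Mbps: 81211.3 / 80 = 1015 s ≈ 16.9 minutes.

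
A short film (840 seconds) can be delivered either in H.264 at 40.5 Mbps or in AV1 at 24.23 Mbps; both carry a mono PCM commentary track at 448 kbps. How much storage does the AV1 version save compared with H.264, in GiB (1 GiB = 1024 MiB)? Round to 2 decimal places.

Audio: 448 kbps = 0.448 Mbps.
H.264: 40.948 Mbps × 840 s = 34396.3 Mb = 4.004 GiB.
AV1: 24.678 Mbps × 840 s = 20729.5 Mb = 2.413 GiB.
Saving: 4.004 − 2.413 = 1.591 GiB.

1.59 GiB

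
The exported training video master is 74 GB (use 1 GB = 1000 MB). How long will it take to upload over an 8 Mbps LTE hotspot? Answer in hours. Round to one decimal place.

20.6 hours

File: 74 GB = 592000.0 Mb.
At 8 Mbps: 592000.0 / 8 = 74000.0 s ≈ 20.6 hours.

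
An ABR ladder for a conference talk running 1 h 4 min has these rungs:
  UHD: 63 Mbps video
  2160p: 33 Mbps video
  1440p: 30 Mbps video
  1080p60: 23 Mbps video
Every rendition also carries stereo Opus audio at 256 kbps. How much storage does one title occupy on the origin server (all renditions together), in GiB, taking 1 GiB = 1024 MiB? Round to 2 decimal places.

1 h 4 min = 64 min = 3840 s
Audio: 256 kbps = 0.256 Mbps.
Sum of rendition bitrates: (63+0.256) + (33+0.256) + (30+0.256) + (23+0.256) = 150.024 Mbps.
× 3840 s = 576,092 Mb = 72,012 MB = 67.07 GiB.

67.07 GiB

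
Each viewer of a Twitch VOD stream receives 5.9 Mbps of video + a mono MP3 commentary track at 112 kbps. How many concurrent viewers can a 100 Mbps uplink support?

Audio: 112 kbps = 0.112 Mbps.
Per-viewer media rate: 6.012 Mbps.
100 Mbps = 100.0 Mbps; 100.0 / 6.012 = 16.63 → 16 viewers.

16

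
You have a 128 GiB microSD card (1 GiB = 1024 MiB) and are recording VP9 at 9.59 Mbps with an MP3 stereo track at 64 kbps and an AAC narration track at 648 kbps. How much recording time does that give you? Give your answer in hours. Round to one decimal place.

29.6 hours

Audio total: 64 + 648 = 712 kbps = 0.712 Mbps.
Total bitrate: 9.59 + 0.712 = 10.302 Mbps.
Capacity: 128 GiB = 1,099,512 Mb.
Recording time: 1,099,512 / 10.302 = 106,728 s ≈ 29.6 hours.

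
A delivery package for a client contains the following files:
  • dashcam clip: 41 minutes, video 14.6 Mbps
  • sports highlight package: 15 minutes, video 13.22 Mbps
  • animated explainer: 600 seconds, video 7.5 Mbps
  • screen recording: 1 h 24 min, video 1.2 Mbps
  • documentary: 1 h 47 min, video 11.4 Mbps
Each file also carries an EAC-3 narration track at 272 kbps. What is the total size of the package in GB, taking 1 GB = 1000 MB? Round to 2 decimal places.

16.97 GB

Audio: 272 kbps = 0.272 Mbps.
dashcam clip: 14.872 Mbps × 2460 s = 36585.1 Mb
sports highlight package: 13.492 Mbps × 900 s = 12142.8 Mb
animated explainer: 7.772 Mbps × 600 s = 4663.2 Mb
screen recording: 1.472 Mbps × 5040 s = 7418.9 Mb
documentary: 11.672 Mbps × 6420 s = 74934.2 Mb
Total: 135744.2 Mb = 16968.0 MB.
= 16.97 GB.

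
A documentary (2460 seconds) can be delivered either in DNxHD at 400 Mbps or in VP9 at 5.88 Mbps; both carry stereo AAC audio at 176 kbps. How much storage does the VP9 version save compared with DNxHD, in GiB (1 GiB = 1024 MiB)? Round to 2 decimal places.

Audio: 176 kbps = 0.176 Mbps.
DNxHD: 400.176 Mbps × 2460 s = 984433.0 Mb = 114.603 GiB.
VP9: 6.056 Mbps × 2460 s = 14897.8 Mb = 1.734 GiB.
Saving: 114.603 − 1.734 = 112.869 GiB.

112.87 GiB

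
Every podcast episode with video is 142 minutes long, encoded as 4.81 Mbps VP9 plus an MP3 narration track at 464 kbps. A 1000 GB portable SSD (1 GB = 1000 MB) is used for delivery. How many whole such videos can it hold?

178

142 min = 8520 s
Audio: 464 kbps = 0.464 Mbps.
Total bitrate: 5.274 Mbps.
Per item: 5.274 Mbps × 8520 s = 44,934 Mb = 5,617 MB.
Capacity: 1000 GB = 8,000,000 Mb; 178.04 items → 178 complete.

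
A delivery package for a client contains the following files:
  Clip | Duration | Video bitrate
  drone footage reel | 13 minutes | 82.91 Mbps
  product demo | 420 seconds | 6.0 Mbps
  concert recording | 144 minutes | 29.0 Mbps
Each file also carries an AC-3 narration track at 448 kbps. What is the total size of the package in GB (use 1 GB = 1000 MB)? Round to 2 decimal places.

40.27 GB

Audio: 448 kbps = 0.448 Mbps.
drone footage reel: 83.358 Mbps × 780 s = 65019.2 Mb
product demo: 6.448 Mbps × 420 s = 2708.2 Mb
concert recording: 29.448 Mbps × 8640 s = 254430.7 Mb
Total: 322158.1 Mb = 40269.8 MB.
= 40.27 GB.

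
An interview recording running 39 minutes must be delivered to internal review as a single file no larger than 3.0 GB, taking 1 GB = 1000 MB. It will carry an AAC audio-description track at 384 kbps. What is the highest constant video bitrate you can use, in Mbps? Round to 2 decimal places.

9.87 Mbps

Budget: 3.0 GB = 24000.0 Mb.
39 min = 2340 s
Total bitrate budget: 24000.0 Mb / 2340 s = 10.256 Mbps.
Audio: 384 kbps = 0.384 Mbps.
Video: 10.256 − 0.384 = 9.872 Mbps.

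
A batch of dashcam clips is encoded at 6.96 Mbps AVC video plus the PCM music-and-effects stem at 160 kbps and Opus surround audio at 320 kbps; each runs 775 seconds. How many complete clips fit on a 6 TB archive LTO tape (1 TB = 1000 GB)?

Audio total: 160 + 320 = 480 kbps = 0.480 Mbps.
Total bitrate: 7.440 Mbps.
Per item: 7.440 Mbps × 775 s = 5,766 Mb = 720.8 MB.
Capacity: 6 TB = 48,000,000 Mb; 8324.66 items → 8324 complete.

8324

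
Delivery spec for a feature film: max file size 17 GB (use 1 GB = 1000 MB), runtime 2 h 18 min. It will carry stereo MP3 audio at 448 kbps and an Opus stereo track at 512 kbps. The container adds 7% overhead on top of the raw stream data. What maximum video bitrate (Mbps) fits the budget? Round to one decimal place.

Budget: 17 GB = 136000.0 Mb.
Stream payload after overhead: 136000.0 / 1.07 = 127102.8 Mb.
2 h 18 min = 138 min = 8280 s
Total bitrate budget: 127102.8 Mb / 8280 s = 15.351 Mbps.
Audio total: 448 + 512 = 960 kbps = 0.960 Mbps.
Video: 15.351 − 0.960 = 14.391 Mbps.

14.4 Mbps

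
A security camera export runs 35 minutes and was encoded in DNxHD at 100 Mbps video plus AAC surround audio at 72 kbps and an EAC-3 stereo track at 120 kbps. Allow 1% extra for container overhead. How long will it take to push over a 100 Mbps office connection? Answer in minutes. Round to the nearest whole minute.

35 min = 2100 s
Audio total: 72 + 120 = 192 kbps = 0.192 Mbps.
Total bitrate: 100.192 Mbps.
File: 100.192 Mbps × 2100 s = 210403.2 Mb.
With 1% container overhead: ×1.01. → 212507.2 Mb.
At 100 Mbps: 212507.2 / 100 = 2125.1 s ≈ 35.4 minutes.

35 minutes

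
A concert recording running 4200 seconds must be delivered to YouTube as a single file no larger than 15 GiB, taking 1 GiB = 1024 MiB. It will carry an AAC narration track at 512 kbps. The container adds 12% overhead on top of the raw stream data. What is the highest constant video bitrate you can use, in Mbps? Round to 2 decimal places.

26.88 Mbps

Budget: 15 GiB = 128849.0 Mb.
Stream payload after overhead: 128849.0 / 1.12 = 115043.8 Mb.
Total bitrate budget: 115043.8 Mb / 4200 s = 27.391 Mbps.
Audio: 512 kbps = 0.512 Mbps.
Video: 27.391 − 0.512 = 26.879 Mbps.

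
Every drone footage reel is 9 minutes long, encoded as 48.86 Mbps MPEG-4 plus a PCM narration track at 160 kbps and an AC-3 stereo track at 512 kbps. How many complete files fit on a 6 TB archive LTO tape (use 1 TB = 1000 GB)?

1794

9 min = 540 s
Audio total: 160 + 512 = 672 kbps = 0.672 Mbps.
Total bitrate: 49.532 Mbps.
Per item: 49.532 Mbps × 540 s = 26,747 Mb = 3,343 MB.
Capacity: 6 TB = 48,000,000 Mb; 1794.57 items → 1794 complete.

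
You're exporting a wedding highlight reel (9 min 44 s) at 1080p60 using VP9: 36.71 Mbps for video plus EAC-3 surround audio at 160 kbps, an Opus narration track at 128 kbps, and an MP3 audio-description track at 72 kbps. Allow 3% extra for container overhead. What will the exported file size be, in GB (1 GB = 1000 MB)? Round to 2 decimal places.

9 min 44 s = 584 s
Audio total: 160 + 128 + 72 = 360 kbps = 0.360 Mbps.
Total bitrate: 36.71 + 0.360 = 37.070 Mbps.
Stream data: 37.070 Mbps × 584 s = 21648.9 Mb.
With 3% container overhead: ×1.03.
22,298 Mb ÷ 8 = 2,787 MB → 2.787 GB.

2.79 GB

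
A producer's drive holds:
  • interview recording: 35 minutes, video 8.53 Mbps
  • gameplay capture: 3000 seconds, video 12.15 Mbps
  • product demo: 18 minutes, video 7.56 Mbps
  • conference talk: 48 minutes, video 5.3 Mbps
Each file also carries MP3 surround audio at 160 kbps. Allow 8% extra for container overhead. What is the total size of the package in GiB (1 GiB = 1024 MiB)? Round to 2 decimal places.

9.96 GiB

Audio: 160 kbps = 0.160 Mbps.
interview recording: 8.690 Mbps × 2100 s × 1.08 = 19708.9 Mb
gameplay capture: 12.310 Mbps × 3000 s × 1.08 = 39884.4 Mb
product demo: 7.720 Mbps × 1080 s × 1.08 = 9004.6 Mb
conference talk: 5.460 Mbps × 2880 s × 1.08 = 16982.8 Mb
Total: 85580.7 Mb = 10697.6 MB.
= 9.963 GiB.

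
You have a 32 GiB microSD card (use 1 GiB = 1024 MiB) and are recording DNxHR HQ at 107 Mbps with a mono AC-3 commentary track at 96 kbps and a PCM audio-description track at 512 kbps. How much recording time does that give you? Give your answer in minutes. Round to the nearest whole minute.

Audio total: 96 + 512 = 608 kbps = 0.608 Mbps.
Total bitrate: 107 + 0.608 = 107.608 Mbps.
Capacity: 32 GiB = 274,878 Mb.
Recording time: 274,878 / 107.608 = 2,554 s ≈ 42.6 minutes.

43 minutes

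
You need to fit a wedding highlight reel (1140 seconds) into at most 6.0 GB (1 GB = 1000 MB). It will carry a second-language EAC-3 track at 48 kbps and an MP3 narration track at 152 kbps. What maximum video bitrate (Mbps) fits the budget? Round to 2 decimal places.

Budget: 6.0 GB = 48000.0 Mb.
Total bitrate budget: 48000.0 Mb / 1140 s = 42.105 Mbps.
Audio total: 48 + 152 = 200 kbps = 0.200 Mbps.
Video: 42.105 − 0.200 = 41.905 Mbps.

41.91 Mbps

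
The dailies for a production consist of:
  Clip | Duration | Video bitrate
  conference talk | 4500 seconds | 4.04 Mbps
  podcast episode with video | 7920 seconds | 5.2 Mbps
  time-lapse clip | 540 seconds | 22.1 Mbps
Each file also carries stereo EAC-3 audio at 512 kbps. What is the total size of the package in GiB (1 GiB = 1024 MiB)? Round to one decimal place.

Audio: 512 kbps = 0.512 Mbps.
conference talk: 4.552 Mbps × 4500 s = 20484.0 Mb
podcast episode with video: 5.712 Mbps × 7920 s = 45239.0 Mb
time-lapse clip: 22.612 Mbps × 540 s = 12210.5 Mb
Total: 77933.5 Mb = 9741.7 MB.
= 9.073 GiB.

9.1 GiB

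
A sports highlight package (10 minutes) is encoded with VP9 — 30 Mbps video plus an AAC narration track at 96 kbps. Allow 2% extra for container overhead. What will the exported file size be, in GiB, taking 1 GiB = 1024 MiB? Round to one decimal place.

2.1 GiB

10 min = 600 s
Audio: 96 kbps = 0.096 Mbps.
Total bitrate: 30 + 0.096 = 30.096 Mbps.
Stream data: 30.096 Mbps × 600 s = 18057.6 Mb.
With 2% container overhead: ×1.02.
18,419 Mb = 2,302,344,000 bytes ÷ 1,073,741,824 = 2.144 GiB.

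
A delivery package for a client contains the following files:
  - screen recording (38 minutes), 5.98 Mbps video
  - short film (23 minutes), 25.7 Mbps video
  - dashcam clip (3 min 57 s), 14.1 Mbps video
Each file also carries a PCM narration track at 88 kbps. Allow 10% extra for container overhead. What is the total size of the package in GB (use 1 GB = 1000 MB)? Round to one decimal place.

7.3 GB

Audio: 88 kbps = 0.088 Mbps.
screen recording: 6.068 Mbps × 2280 s × 1.10 = 15218.5 Mb
short film: 25.788 Mbps × 1380 s × 1.10 = 39146.2 Mb
dashcam clip: 14.188 Mbps × 237 s × 1.10 = 3698.8 Mb
Total: 58063.5 Mb = 7257.9 MB.
= 7.258 GB.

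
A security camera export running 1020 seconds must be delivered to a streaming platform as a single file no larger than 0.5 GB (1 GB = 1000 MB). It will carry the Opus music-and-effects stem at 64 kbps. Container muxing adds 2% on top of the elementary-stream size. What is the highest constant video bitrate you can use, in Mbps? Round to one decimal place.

3.8 Mbps

Budget: 0.5 GB = 4000.0 Mb.
Stream payload after overhead: 4000.0 / 1.02 = 3921.6 Mb.
Total bitrate budget: 3921.6 Mb / 1020 s = 3.845 Mbps.
Audio: 64 kbps = 0.064 Mbps.
Video: 3.845 − 0.064 = 3.781 Mbps.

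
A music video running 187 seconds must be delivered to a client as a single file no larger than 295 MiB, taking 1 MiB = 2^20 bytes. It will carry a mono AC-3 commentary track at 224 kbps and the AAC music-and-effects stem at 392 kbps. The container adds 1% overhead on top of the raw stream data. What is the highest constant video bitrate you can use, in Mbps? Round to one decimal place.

12.5 Mbps

Budget: 295 MiB = 2474.6 Mb.
Stream payload after overhead: 2474.6 / 1.01 = 2450.1 Mb.
Total bitrate budget: 2450.1 Mb / 187 s = 13.102 Mbps.
Audio total: 224 + 392 = 616 kbps = 0.616 Mbps.
Video: 13.102 − 0.616 = 12.486 Mbps.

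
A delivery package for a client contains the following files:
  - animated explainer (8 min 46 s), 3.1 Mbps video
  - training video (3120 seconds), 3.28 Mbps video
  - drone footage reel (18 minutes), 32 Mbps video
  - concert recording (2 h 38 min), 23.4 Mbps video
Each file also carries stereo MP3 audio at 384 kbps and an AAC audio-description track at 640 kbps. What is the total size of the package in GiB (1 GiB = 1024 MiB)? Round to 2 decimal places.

32.92 GiB

Audio total: 384 + 640 = 1024 kbps = 1.024 Mbps.
animated explainer: 4.124 Mbps × 526 s = 2169.2 Mb
training video: 4.304 Mbps × 3120 s = 13428.5 Mb
drone footage reel: 33.024 Mbps × 1080 s = 35665.9 Mb
concert recording: 24.424 Mbps × 9480 s = 231539.5 Mb
Total: 282803.1 Mb = 35350.4 MB.
= 32.92 GiB.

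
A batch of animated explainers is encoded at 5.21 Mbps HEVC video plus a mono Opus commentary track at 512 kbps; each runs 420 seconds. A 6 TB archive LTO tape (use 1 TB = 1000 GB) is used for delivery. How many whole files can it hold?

Audio: 512 kbps = 0.512 Mbps.
Total bitrate: 5.722 Mbps.
Per item: 5.722 Mbps × 420 s = 2,403 Mb = 300.4 MB.
Capacity: 6 TB = 48,000,000 Mb; 19973.04 items → 19973 complete.

19973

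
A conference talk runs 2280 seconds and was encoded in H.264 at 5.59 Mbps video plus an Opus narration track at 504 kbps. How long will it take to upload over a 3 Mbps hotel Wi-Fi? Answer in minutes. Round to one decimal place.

77.2 minutes

Audio: 504 kbps = 0.504 Mbps.
Total bitrate: 6.094 Mbps.
File: 6.094 Mbps × 2280 s = 13894.3 Mb.
At 3 Mbps: 13894.3 / 3 = 4631.4 s ≈ 77.2 minutes.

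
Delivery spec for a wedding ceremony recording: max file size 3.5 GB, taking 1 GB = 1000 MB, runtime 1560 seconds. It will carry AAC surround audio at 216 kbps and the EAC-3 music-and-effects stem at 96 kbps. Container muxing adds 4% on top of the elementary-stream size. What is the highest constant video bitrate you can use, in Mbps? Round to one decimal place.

16.9 Mbps

Budget: 3.5 GB = 28000.0 Mb.
Stream payload after overhead: 28000.0 / 1.04 = 26923.1 Mb.
Total bitrate budget: 26923.1 Mb / 1560 s = 17.258 Mbps.
Audio total: 216 + 96 = 312 kbps = 0.312 Mbps.
Video: 17.258 − 0.312 = 16.946 Mbps.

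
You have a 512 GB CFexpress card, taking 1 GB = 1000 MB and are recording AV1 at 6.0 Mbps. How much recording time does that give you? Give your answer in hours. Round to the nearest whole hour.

Capacity: 512 GB = 4,096,000 Mb.
Recording time: 4,096,000 / 6.000 = 682,667 s ≈ 190 hours.

190 hours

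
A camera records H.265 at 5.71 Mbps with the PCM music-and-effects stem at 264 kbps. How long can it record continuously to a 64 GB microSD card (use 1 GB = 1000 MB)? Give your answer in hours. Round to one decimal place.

Audio: 264 kbps = 0.264 Mbps.
Total bitrate: 5.71 + 0.264 = 5.974 Mbps.
Capacity: 64 GB = 512,000 Mb.
Recording time: 512,000 / 5.974 = 85,705 s ≈ 23.8 hours.

23.8 hours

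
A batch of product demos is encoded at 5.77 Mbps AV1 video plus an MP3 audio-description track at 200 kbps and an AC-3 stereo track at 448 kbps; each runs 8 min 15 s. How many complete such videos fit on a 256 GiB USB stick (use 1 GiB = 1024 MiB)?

692

8 min 15 s = 495 s
Audio total: 200 + 448 = 648 kbps = 0.648 Mbps.
Total bitrate: 6.418 Mbps.
Per item: 6.418 Mbps × 495 s = 3,177 Mb = 397.1 MB.
Capacity: 256 GiB = 2,199,023 Mb; 692.19 items → 692 complete.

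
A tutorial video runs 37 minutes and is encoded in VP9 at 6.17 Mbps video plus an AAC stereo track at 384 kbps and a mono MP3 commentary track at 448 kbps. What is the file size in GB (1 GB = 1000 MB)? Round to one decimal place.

1.9 GB

37 min = 2220 s
Audio total: 384 + 448 = 832 kbps = 0.832 Mbps.
Total bitrate: 6.17 + 0.832 = 7.002 Mbps.
Stream data: 7.002 Mbps × 2220 s = 15544.4 Mb.
15,544 Mb ÷ 8 = 1,943 MB → 1.943 GB.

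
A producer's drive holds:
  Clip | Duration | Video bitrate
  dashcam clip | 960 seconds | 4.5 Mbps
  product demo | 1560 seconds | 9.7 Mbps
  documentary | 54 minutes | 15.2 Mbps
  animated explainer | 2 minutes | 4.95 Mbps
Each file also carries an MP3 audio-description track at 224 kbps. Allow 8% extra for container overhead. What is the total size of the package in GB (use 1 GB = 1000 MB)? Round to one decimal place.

Audio: 224 kbps = 0.224 Mbps.
dashcam clip: 4.724 Mbps × 960 s × 1.08 = 4897.8 Mb
product demo: 9.924 Mbps × 1560 s × 1.08 = 16720.0 Mb
documentary: 15.424 Mbps × 3240 s × 1.08 = 53971.7 Mb
animated explainer: 5.174 Mbps × 120 s × 1.08 = 670.6 Mb
Total: 76260.0 Mb = 9532.5 MB.
= 9.533 GB.

9.5 GB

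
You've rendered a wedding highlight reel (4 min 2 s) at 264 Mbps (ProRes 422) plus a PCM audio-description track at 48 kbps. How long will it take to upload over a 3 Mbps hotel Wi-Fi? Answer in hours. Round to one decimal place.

5.9 hours

4 min 2 s = 242 s
Audio: 48 kbps = 0.048 Mbps.
Total bitrate: 264.048 Mbps.
File: 264.048 Mbps × 242 s = 63899.6 Mb.
At 3 Mbps: 63899.6 / 3 = 21299.9 s ≈ 5.92 hours.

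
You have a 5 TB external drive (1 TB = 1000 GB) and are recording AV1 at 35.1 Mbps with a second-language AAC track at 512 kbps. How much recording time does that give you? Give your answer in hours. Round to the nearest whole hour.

Audio: 512 kbps = 0.512 Mbps.
Total bitrate: 35.1 + 0.512 = 35.612 Mbps.
Capacity: 5 TB = 40,000,000 Mb.
Recording time: 40,000,000 / 35.612 = 1,123,217 s ≈ 312 hours.

312 hours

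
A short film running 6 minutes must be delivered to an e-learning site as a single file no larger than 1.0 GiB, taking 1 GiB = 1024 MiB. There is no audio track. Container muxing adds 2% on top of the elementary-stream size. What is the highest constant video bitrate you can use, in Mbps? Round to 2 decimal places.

23.39 Mbps

Budget: 1.0 GiB = 8589.9 Mb.
Stream payload after overhead: 8589.9 / 1.02 = 8421.5 Mb.
6 min = 360 s
Total bitrate budget: 8421.5 Mb / 360 s = 23.393 Mbps.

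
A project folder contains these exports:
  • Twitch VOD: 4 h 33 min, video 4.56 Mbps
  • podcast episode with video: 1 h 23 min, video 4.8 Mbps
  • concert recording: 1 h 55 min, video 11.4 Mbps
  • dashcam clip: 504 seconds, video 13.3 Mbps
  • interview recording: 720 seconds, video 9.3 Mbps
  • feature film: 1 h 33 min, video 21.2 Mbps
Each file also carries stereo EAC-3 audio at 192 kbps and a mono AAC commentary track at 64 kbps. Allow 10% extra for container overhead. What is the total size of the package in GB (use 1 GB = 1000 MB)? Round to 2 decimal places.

Audio total: 192 + 64 = 256 kbps = 0.256 Mbps.
Twitch VOD: 4.816 Mbps × 16380 s × 1.10 = 86774.7 Mb
podcast episode with video: 5.056 Mbps × 4980 s × 1.10 = 27696.8 Mb
concert recording: 11.656 Mbps × 6900 s × 1.10 = 88469.0 Mb
dashcam clip: 13.556 Mbps × 504 s × 1.10 = 7515.4 Mb
interview recording: 9.556 Mbps × 720 s × 1.10 = 7568.4 Mb
feature film: 21.456 Mbps × 5580 s × 1.10 = 131696.9 Mb
Total: 349721.2 Mb = 43715.2 MB.
= 43.72 GB.

43.72 GB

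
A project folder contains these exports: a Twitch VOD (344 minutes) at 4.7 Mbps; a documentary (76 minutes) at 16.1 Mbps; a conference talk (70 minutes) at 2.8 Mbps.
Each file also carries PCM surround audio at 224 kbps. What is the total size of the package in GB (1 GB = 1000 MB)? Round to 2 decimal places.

23.60 GB

Audio: 224 kbps = 0.224 Mbps.
Twitch VOD: 4.924 Mbps × 20640 s = 101631.4 Mb
documentary: 16.324 Mbps × 4560 s = 74437.4 Mb
conference talk: 3.024 Mbps × 4200 s = 12700.8 Mb
Total: 188769.6 Mb = 23596.2 MB.
= 23.60 GB.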